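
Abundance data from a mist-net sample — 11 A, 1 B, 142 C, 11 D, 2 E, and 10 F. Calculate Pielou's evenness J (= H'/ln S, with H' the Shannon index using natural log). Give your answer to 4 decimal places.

0.4266

Total N = 11+1+142+11+2+10 = 177, so the proportions are 0.062147, 0.00565, 0.80226, 0.062147, 0.011299, 0.056497 (working shown to 6 dp, full precision carried).
H' = −Σ pᵢ ln pᵢ = −((-0.172660) + (-0.029244) + (-0.176756) + (-0.172660) + (-0.050655) + (-0.162348)) = 0.764323.
With S = 6 species, ln S = 1.791759, so J = 0.764323/1.791759 = 0.426577, i.e. 0.4266 to 4 decimal places.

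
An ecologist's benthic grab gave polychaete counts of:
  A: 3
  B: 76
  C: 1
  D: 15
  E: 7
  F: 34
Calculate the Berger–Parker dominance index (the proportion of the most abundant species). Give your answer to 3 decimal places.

0.559

Total N = 3+76+1+15+7+34 = 136, so the proportions are 0.02206, 0.55882, 0.00735, 0.11029, 0.05147, 0.25 (working shown to 5 dp, full precision carried).
The largest proportion is 0.55882, i.e. d = 0.559 to 3 decimal places.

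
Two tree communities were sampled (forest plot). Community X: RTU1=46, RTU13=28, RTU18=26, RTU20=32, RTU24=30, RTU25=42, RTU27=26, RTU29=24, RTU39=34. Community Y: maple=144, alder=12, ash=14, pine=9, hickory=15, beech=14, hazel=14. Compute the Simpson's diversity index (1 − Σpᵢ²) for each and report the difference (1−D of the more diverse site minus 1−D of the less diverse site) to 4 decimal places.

0.3252

Community X: N=288, proportions 0.159722, 0.097222, 0.090278, 0.111111, 0.104167, 0.145833, 0.090278, 0.083333, 0.118056, giving 1−D = 0.883391 (working shown to 6 dp, full precision carried).
Community Y: N=222, proportions 0.648649, 0.054054, 0.063063, 0.040541, 0.067568, 0.063063, 0.063063, giving 1−D = 0.558193.
Difference = |0.883391 − 0.558193| = 0.325198, i.e. 0.3252 to 4 decimal places.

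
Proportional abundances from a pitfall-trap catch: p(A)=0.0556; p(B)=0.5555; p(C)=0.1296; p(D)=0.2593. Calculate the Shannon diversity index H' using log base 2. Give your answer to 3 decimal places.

Each pᵢ log₂ pᵢ term (working shown to 5 dp, full precision carried): 0.0556×(-4.16877)=-0.23178, 0.5555×(-0.84814)=-0.47114, 0.1296×(-2.94786)=-0.38204, 0.2593×(-1.94731)=-0.50494.
Sum = -1.58991, so H' = 1.590.

1.590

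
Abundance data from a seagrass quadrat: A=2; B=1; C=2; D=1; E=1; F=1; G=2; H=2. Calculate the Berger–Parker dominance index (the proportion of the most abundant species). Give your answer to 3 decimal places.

Total N = 2+1+2+1+1+1+2+2 = 12, so the proportions are 0.16667, 0.08333, 0.16667, 0.08333, 0.08333, 0.08333, 0.16667, 0.16667 (working shown to 5 dp, full precision carried).
The largest proportion is 0.16667, i.e. d = 0.167 to 3 decimal places.

0.167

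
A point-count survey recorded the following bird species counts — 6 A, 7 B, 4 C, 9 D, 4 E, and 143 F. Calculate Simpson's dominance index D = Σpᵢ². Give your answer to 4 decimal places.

Total N = 6+7+4+9+4+143 = 173, so the proportions are 0.034682, 0.040462, 0.023121, 0.052023, 0.023121, 0.82659 (working shown to 6 dp, full precision carried).
D = 0.034682² + 0.040462² + 0.023121² + 0.052023² + 0.023121² + 0.82659² = 0.001203 + 0.001637 + 0.000535 + 0.002706 + 0.000535 + 0.683250 = 0.689866.
To 4 decimal places, D = 0.6899.

0.6899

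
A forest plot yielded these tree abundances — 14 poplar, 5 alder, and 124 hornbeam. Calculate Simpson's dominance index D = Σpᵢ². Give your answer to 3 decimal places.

0.763

Total N = 14+5+124 = 143, so the proportions are 0.0979, 0.03497, 0.86713 (working shown to 5 dp, full precision carried).
D = 0.0979² + 0.03497² + 0.86713² = 0.00958 + 0.00122 + 0.75192 = 0.76273.
To 3 decimal places, D = 0.763.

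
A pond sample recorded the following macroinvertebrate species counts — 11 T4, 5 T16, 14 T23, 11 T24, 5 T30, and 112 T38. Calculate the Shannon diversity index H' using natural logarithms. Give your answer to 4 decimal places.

Total N = 11+5+14+11+5+112 = 158, so the proportions are 0.06962, 0.031646, 0.088608, 0.06962, 0.031646, 0.708861 (working shown to 6 dp, full precision carried).
Each pᵢ ln pᵢ term: 0.06962×(-2.664700)=-0.185517, 0.031646×(-3.453157)=-0.109277, 0.088608×(-2.423538)=-0.214744, 0.06962×(-2.664700)=-0.185517, 0.031646×(-3.453157)=-0.109277, 0.708861×(-0.344096)=-0.243916.
Sum = -1.048249, so H' = 1.0482.

1.0482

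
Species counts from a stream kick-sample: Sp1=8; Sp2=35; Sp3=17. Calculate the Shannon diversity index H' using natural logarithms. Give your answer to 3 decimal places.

Total N = 8+35+17 = 60, so the proportions are 0.13333, 0.58333, 0.28333 (working shown to 5 dp, full precision carried).
Each pᵢ ln pᵢ term: 0.13333×(-2.01490)=-0.26865, 0.58333×(-0.53900)=-0.31441, 0.28333×(-1.26113)=-0.35732.
Sum = -0.94039, so H' = 0.940.

0.940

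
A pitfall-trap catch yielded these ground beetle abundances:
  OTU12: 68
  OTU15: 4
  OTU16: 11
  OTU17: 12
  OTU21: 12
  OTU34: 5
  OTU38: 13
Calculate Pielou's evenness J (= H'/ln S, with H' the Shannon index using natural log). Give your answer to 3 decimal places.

0.755

Total N = 68+4+11+12+12+5+13 = 125, so the proportions are 0.544, 0.032, 0.088, 0.096, 0.096, 0.04, 0.104 (working shown to 5 dp, full precision carried).
H' = −Σ pᵢ ln pᵢ = −((-0.33119) + (-0.11014) + (-0.21388) + (-0.22497) + (-0.22497) + (-0.12876) + (-0.23539)) = 1.46929.
With S = 7 species, ln S = 1.94591, so J = 1.46929/1.94591 = 0.75507, i.e. 0.755 to 3 decimal places.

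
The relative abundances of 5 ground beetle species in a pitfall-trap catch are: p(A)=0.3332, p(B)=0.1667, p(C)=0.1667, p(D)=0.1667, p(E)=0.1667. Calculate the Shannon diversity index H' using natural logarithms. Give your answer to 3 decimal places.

1.561

Each pᵢ ln pᵢ term (working shown to 5 dp, full precision carried): 0.3332×(-1.09901)=-0.36619, 0.1667×(-1.79156)=-0.29865, 0.1667×(-1.79156)=-0.29865, 0.1667×(-1.79156)=-0.29865, 0.1667×(-1.79156)=-0.29865.
Sum = -1.56080, so H' = 1.561.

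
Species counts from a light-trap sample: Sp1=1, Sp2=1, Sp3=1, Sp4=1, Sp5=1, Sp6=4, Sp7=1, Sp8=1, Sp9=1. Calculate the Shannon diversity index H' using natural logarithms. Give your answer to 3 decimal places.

Total N = 1+1+1+1+1+4+1+1+1 = 12, so the proportions are 0.08333, 0.08333, 0.08333, 0.08333, 0.08333, 0.33333, 0.08333, 0.08333, 0.08333 (working shown to 5 dp, full precision carried).
Each pᵢ ln pᵢ term: 0.08333×(-2.48491)=-0.20708, 0.08333×(-2.48491)=-0.20708, 0.08333×(-2.48491)=-0.20708, 0.08333×(-2.48491)=-0.20708, 0.08333×(-2.48491)=-0.20708, 0.33333×(-1.09861)=-0.36620, 0.08333×(-2.48491)=-0.20708, 0.08333×(-2.48491)=-0.20708, 0.08333×(-2.48491)=-0.20708.
Sum = -2.02281, so H' = 2.023.

2.023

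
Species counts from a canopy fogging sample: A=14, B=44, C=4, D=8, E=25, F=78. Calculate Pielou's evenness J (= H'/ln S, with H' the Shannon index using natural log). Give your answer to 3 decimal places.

0.792

Total N = 14+44+4+8+25+78 = 173, so the proportions are 0.08092, 0.25434, 0.02312, 0.04624, 0.14451, 0.45087 (working shown to 5 dp, full precision carried).
H' = −Σ pᵢ ln pᵢ = −((-0.20346) + (-0.34821) + (-0.08710) + (-0.14214) + (-0.27954) + (-0.35915)) = 1.41961.
With S = 6 species, ln S = 1.79176, so J = 1.41961/1.79176 = 0.79230, i.e. 0.792 to 3 decimal places.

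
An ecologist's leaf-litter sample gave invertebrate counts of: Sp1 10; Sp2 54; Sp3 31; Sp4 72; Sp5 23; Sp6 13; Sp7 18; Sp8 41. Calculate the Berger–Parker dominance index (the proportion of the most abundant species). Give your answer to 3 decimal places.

Total N = 10+54+31+72+23+13+18+41 = 262, so the proportions are 0.03817, 0.20611, 0.11832, 0.27481, 0.08779, 0.04962, 0.0687, 0.15649 (working shown to 5 dp, full precision carried).
The largest proportion is 0.27481, i.e. d = 0.275 to 3 decimal places.

0.275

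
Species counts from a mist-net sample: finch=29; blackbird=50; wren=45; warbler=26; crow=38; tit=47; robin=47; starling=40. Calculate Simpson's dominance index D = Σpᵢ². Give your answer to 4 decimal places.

0.1302

Total N = 29+50+45+26+38+47+47+40 = 322, so the proportions are 0.090062, 0.15528, 0.139752, 0.080745, 0.118012, 0.145963, 0.145963, 0.124224 (working shown to 6 dp, full precision carried).
D = 0.090062² + 0.15528² + 0.139752² + 0.080745² + 0.118012² + 0.145963² + 0.145963² + 0.124224² = 0.008111 + 0.024112 + 0.019530 + 0.006520 + 0.013927 + 0.021305 + 0.021305 + 0.015432 = 0.130242.
To 4 decimal places, D = 0.1302.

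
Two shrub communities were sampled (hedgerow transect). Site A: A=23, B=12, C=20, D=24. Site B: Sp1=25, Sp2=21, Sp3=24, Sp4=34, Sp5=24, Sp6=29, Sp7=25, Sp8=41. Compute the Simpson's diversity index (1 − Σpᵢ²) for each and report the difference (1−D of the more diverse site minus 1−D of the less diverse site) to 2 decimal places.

0.13

Site A: N=79, proportions 0.2911, 0.1519, 0.2532, 0.3038, giving 1−D = 0.7358 (working shown to 4 dp, full precision carried).
Site B: N=223, proportions 0.1121, 0.0942, 0.1076, 0.1525, 0.1076, 0.13, 0.1121, 0.1839, giving 1−D = 0.8689.
Difference = |0.7358 − 0.8689| = 0.1331, i.e. 0.13 to 2 decimal places.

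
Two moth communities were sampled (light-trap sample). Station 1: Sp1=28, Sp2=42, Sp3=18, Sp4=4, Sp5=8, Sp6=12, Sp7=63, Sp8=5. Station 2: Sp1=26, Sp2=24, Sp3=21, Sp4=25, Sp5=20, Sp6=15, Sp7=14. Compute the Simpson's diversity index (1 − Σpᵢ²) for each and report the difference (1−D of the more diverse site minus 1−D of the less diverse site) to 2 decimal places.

Station 1: N=180, proportions 0.1556, 0.2333, 0.1, 0.0222, 0.0444, 0.0667, 0.35, 0.0278, giving 1−D = 0.7812 (working shown to 4 dp, full precision carried).
Station 2: N=145, proportions 0.1793, 0.1655, 0.1448, 0.1724, 0.1379, 0.1034, 0.0966, giving 1−D = 0.8507.
Difference = |0.7812 − 0.8507| = 0.0695, i.e. 0.07 to 2 decimal places.

0.07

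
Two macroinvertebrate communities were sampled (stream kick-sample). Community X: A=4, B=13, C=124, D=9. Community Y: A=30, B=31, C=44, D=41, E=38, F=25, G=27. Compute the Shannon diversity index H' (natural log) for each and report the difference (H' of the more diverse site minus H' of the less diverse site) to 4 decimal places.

1.2912

Community X: N=150, proportions 0.026666667, 0.086666667, 0.826666667, 0.06, giving H' = 0.634772265 (working shown to 9 dp, full precision carried).
Community Y: N=236, proportions 0.127118644, 0.131355932, 0.186440678, 0.173728814, 0.161016949, 0.105932203, 0.11440678, giving H' = 1.925958549.
Difference = |0.634772265 − 1.925958549| = 1.291186284, i.e. 1.2912 to 4 decimal places.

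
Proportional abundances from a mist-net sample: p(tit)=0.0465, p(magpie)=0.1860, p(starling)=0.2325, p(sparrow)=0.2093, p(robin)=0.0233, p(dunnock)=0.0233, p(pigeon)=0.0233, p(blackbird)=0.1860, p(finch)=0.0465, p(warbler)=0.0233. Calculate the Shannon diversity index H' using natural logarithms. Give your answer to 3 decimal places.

1.928

Each pᵢ ln pᵢ term (working shown to 5 dp, full precision carried): 0.0465×(-3.06830)=-0.14268, 0.186×(-1.68201)=-0.31285, 0.2325×(-1.45887)=-0.33919, 0.2093×(-1.56399)=-0.32734, 0.0233×(-3.75930)=-0.08759, 0.0233×(-3.75930)=-0.08759, 0.0233×(-3.75930)=-0.08759, 0.186×(-1.68201)=-0.31285, 0.0465×(-3.06830)=-0.14268, 0.0233×(-3.75930)=-0.08759.
Sum = -1.92795, so H' = 1.928.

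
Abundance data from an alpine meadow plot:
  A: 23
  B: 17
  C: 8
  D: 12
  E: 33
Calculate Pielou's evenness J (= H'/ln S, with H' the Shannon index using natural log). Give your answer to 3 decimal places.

Total N = 23+17+8+12+33 = 93, so the proportions are 0.24731, 0.1828, 0.08602, 0.12903, 0.35484 (working shown to 5 dp, full precision carried).
H' = −Σ pᵢ ln pᵢ = −((-0.34552) + (-0.31064) + (-0.21102) + (-0.26422) + (-0.36765)) = 1.49905.
With S = 5 species, ln S = 1.60944, so J = 1.49905/1.60944 = 0.93141, i.e. 0.931 to 3 decimal places.

0.931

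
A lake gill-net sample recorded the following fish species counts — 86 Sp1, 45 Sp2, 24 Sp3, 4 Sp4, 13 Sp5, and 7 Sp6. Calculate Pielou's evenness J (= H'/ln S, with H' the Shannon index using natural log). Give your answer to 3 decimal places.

0.765

Total N = 86+45+24+4+13+7 = 179, so the proportions are 0.48045, 0.2514, 0.13408, 0.02235, 0.07263, 0.03911 (working shown to 5 dp, full precision carried).
H' = −Σ pᵢ ln pᵢ = −((-0.35219) + (-0.34711) + (-0.26941) + (-0.08494) + (-0.19046) + (-0.12676)) = 1.37086.
With S = 6 species, ln S = 1.79176, so J = 1.37086/1.79176 = 0.76509, i.e. 0.765 to 3 decimal places.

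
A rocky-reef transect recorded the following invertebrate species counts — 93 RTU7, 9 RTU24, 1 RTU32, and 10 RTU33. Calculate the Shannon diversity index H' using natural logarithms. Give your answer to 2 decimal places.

0.62

Total N = 93+9+1+10 = 113, so the proportions are 0.823, 0.0796, 0.0088, 0.0885 (working shown to 4 dp, full precision carried).
Each pᵢ ln pᵢ term: 0.823×(-0.1948)=-0.1603, 0.0796×(-2.5302)=-0.2015, 0.0088×(-4.7274)=-0.0418, 0.0885×(-2.4248)=-0.2146.
Sum = -0.6182, so H' = 0.62.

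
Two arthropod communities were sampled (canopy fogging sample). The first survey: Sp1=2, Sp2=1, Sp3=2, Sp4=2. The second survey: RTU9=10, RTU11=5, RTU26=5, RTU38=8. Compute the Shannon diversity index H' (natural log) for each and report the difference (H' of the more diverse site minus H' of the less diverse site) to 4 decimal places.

The first survey: N=7, proportions 0.285714, 0.142857, 0.285714, 0.285714, giving H' = 1.351784 (working shown to 6 dp, full precision carried).
The second survey: N=28, proportions 0.357143, 0.178571, 0.178571, 0.285714, giving H' = 1.340927.
Difference = |1.351784 − 1.340927| = 0.010857, i.e. 0.0109 to 4 decimal places.

0.0109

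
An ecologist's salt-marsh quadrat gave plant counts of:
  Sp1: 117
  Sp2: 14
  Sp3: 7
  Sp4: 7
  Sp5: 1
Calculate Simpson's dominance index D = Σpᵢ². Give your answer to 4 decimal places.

0.6560

Total N = 117+14+7+7+1 = 146, so the proportions are 0.80137, 0.09589, 0.047945, 0.047945, 0.006849 (working shown to 6 dp, full precision carried).
D = 0.80137² + 0.09589² + 0.047945² + 0.047945² + 0.006849² = 0.642194 + 0.009195 + 0.002299 + 0.002299 + 0.000047 = 0.656033.
To 4 decimal places, D = 0.6560.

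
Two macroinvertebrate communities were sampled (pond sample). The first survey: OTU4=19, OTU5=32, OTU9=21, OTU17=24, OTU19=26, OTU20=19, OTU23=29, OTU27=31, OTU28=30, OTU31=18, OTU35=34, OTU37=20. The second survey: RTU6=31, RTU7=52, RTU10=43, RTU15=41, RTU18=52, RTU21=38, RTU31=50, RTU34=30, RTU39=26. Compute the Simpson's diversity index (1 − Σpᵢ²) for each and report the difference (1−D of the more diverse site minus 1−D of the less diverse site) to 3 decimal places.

The first survey: N=303, proportions 0.06271, 0.10561, 0.06931, 0.07921, 0.08581, 0.06271, 0.09571, 0.10231, 0.09901, 0.05941, 0.11221, 0.06601, giving 1−D = 0.91263 (working shown to 5 dp, full precision carried).
The second survey: N=363, proportions 0.0854, 0.14325, 0.11846, 0.11295, 0.14325, 0.10468, 0.13774, 0.08264, 0.07163, giving 1−D = 0.88298.
Difference = |0.91263 − 0.88298| = 0.02965, i.e. 0.030 to 3 decimal places.

0.030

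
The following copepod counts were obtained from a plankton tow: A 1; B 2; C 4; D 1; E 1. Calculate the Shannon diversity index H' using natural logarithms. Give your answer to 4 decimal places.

1.4271

Total N = 1+2+4+1+1 = 9, so the proportions are 0.111111, 0.222222, 0.444444, 0.111111, 0.111111 (working shown to 6 dp, full precision carried).
Each pᵢ ln pᵢ term: 0.111111×(-2.197225)=-0.244136, 0.222222×(-1.504077)=-0.334239, 0.444444×(-0.810930)=-0.360413, 0.111111×(-2.197225)=-0.244136, 0.111111×(-2.197225)=-0.244136.
Sum = -1.427061, so H' = 1.4271.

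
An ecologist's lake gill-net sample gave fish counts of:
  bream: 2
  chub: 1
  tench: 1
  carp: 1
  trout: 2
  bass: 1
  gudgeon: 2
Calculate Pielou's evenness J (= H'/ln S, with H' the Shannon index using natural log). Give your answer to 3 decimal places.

Total N = 2+1+1+1+2+1+2 = 10, so the proportions are 0.2, 0.1, 0.1, 0.1, 0.2, 0.1, 0.2 (working shown to 5 dp, full precision carried).
H' = −Σ pᵢ ln pᵢ = −((-0.32189) + (-0.23026) + (-0.23026) + (-0.23026) + (-0.32189) + (-0.23026) + (-0.32189)) = 1.88670.
With S = 7 species, ln S = 1.94591, so J = 1.88670/1.94591 = 0.96957, i.e. 0.970 to 3 decimal places.

0.970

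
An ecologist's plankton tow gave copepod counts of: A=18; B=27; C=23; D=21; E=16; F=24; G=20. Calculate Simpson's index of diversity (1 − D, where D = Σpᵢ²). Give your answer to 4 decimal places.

Total N = 18+27+23+21+16+24+20 = 149, so the proportions are 0.120805, 0.181208, 0.154362, 0.14094, 0.107383, 0.161074, 0.134228 (working shown to 6 dp, full precision carried).
D = 0.120805² + 0.181208² + 0.154362² + 0.14094² + 0.107383² + 0.161074² + 0.134228² = 0.014594 + 0.032836 + 0.023828 + 0.019864 + 0.011531 + 0.025945 + 0.018017 = 0.146615.
So 1 − D = 0.853385, i.e. 0.8534 to 4 decimal places.

0.8534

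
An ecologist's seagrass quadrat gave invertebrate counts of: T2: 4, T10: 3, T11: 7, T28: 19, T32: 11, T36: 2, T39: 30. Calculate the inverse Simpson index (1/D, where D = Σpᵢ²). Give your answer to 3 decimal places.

3.956

Total N = 4+3+7+19+11+2+30 = 76, so the proportions are 0.0526316, 0.0394737, 0.0921053, 0.25, 0.1447368, 0.0263158, 0.3947368 (working shown to 7 dp, full precision carried).
D = 0.0526316² + 0.0394737² + 0.0921053² + 0.25² + 0.1447368² + 0.0263158² + 0.3947368² = 0.0027701 + 0.0015582 + 0.0084834 + 0.0625000 + 0.0209488 + 0.0006925 + 0.1558172 = 0.2527701.
So 1/D = 3.95616, i.e. 3.956 to 3 decimal places.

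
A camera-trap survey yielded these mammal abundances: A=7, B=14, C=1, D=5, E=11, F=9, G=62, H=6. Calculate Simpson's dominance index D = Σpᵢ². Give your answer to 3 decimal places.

Total N = 7+14+1+5+11+9+62+6 = 115, so the proportions are 0.06087, 0.12174, 0.0087, 0.04348, 0.09565, 0.07826, 0.53913, 0.05217 (working shown to 5 dp, full precision carried).
D = 0.06087² + 0.12174² + 0.0087² + 0.04348² + 0.09565² + 0.07826² + 0.53913² + 0.05217² = 0.00371 + 0.01482 + 0.00008 + 0.00189 + 0.00915 + 0.00612 + 0.29066 + 0.00272 = 0.32915.
To 3 decimal places, D = 0.329.

0.329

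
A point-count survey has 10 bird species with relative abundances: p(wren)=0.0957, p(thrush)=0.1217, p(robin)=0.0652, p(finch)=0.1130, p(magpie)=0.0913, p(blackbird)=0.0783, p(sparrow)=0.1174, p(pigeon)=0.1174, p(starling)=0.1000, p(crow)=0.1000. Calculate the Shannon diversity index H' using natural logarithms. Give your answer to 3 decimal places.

Each pᵢ ln pᵢ term (working shown to 5 dp, full precision carried): 0.0957×(-2.34654)=-0.22456, 0.1217×(-2.10620)=-0.25632, 0.0652×(-2.73030)=-0.17802, 0.113×(-2.18037)=-0.24638, 0.0913×(-2.39360)=-0.21854, 0.0783×(-2.54721)=-0.19945, 0.1174×(-2.14217)=-0.25149, 0.1174×(-2.14217)=-0.25149, 0.1×(-2.30259)=-0.23026, 0.1×(-2.30259)=-0.23026.
Sum = -2.28677, so H' = 2.287.

2.287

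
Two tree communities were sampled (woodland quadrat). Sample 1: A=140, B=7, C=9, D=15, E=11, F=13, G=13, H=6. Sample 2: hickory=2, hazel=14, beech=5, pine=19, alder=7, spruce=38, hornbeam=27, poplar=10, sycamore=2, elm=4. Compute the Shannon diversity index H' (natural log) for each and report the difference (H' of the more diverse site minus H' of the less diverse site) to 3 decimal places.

0.635

Sample 1: N=214, proportions 0.65421, 0.03271, 0.04206, 0.07009, 0.0514, 0.06075, 0.06075, 0.02804, giving H' = 1.30213 (working shown to 5 dp, full precision carried).
Sample 2: N=128, proportions 0.01562, 0.10938, 0.03906, 0.14844, 0.05469, 0.29688, 0.21094, 0.07812, 0.01562, 0.03125, giving H' = 1.93704.
Difference = |1.30213 − 1.93704| = 0.63491, i.e. 0.635 to 3 decimal places.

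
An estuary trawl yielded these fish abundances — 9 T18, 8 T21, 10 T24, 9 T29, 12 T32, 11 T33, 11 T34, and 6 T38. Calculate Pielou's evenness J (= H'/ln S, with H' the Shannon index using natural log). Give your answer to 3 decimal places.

0.991

Total N = 9+8+10+9+12+11+11+6 = 76, so the proportions are 0.11842, 0.10526, 0.13158, 0.11842, 0.15789, 0.14474, 0.14474, 0.07895 (working shown to 5 dp, full precision carried).
H' = −Σ pᵢ ln pᵢ = −((-0.25265) + (-0.23698) + (-0.26686) + (-0.25265) + (-0.29145) + (-0.27975) + (-0.27975) + (-0.20045)) = 2.06054.
With S = 8 species, ln S = 2.07944, so J = 2.06054/2.07944 = 0.99091, i.e. 0.991 to 3 decimal places.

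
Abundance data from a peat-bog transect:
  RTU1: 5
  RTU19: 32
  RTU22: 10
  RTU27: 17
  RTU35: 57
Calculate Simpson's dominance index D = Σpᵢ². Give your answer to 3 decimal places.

Total N = 5+32+10+17+57 = 121, so the proportions are 0.04132, 0.26446, 0.08264, 0.1405, 0.47107 (working shown to 5 dp, full precision carried).
D = 0.04132² + 0.26446² + 0.08264² + 0.1405² + 0.47107² = 0.00171 + 0.06994 + 0.00683 + 0.01974 + 0.22191 = 0.32013.
To 3 decimal places, D = 0.320.

0.320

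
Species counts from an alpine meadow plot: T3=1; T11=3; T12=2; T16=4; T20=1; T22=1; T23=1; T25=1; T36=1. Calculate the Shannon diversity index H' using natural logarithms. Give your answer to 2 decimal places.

Total N = 1+3+2+4+1+1+1+1+1 = 15, so the proportions are 0.0667, 0.2, 0.1333, 0.2667, 0.0667, 0.0667, 0.0667, 0.0667, 0.0667 (working shown to 4 dp, full precision carried).
Each pᵢ ln pᵢ term: 0.0667×(-2.7081)=-0.1805, 0.2×(-1.6094)=-0.3219, 0.1333×(-2.0149)=-0.2687, 0.2667×(-1.3218)=-0.3525, 0.0667×(-2.7081)=-0.1805, 0.0667×(-2.7081)=-0.1805, 0.0667×(-2.7081)=-0.1805, 0.0667×(-2.7081)=-0.1805, 0.0667×(-2.7081)=-0.1805.
Sum = -2.0262, so H' = 2.03.

2.03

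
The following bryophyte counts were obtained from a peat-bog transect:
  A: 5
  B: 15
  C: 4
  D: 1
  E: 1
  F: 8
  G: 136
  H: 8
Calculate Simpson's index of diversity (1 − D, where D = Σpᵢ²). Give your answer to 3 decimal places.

Total N = 5+15+4+1+1+8+136+8 = 178, so the proportions are 0.02809, 0.08427, 0.02247, 0.00562, 0.00562, 0.04494, 0.76404, 0.04494 (working shown to 5 dp, full precision carried).
D = 0.02809² + 0.08427² + 0.02247² + 0.00562² + 0.00562² + 0.04494² + 0.76404² + 0.04494² = 0.00079 + 0.00710 + 0.00050 + 0.00003 + 0.00003 + 0.00202 + 0.58376 + 0.00202 = 0.59626.
So 1 − D = 0.40374, i.e. 0.404 to 3 decimal places.

0.404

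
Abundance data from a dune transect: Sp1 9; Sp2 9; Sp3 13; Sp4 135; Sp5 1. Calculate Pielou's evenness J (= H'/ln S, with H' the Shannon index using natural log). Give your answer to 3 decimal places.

Total N = 9+9+13+135+1 = 167, so the proportions are 0.05389, 0.05389, 0.07784, 0.80838, 0.00599 (working shown to 5 dp, full precision carried).
H' = −Σ pᵢ ln pᵢ = −((-0.15741) + (-0.15741) + (-0.19874) + (-0.17196) + (-0.03065)) = 0.71616.
With S = 5 species, ln S = 1.60944, so J = 0.71616/1.60944 = 0.44497, i.e. 0.445 to 3 decimal places.

0.445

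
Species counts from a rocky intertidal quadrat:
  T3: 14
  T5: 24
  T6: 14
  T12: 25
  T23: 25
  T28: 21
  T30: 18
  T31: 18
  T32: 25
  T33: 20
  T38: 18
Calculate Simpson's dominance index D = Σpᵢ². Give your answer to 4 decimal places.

Total N = 14+24+14+25+25+21+18+18+25+20+18 = 222, so the proportions are 0.063063, 0.108108, 0.063063, 0.112613, 0.112613, 0.094595, 0.081081, 0.081081, 0.112613, 0.09009, 0.081081 (working shown to 6 dp, full precision carried).
D = 0.063063² + 0.108108² + 0.063063² + 0.112613² + 0.112613² + 0.094595² + 0.081081² + 0.081081² + 0.112613² + 0.09009² + 0.081081² = 0.003977 + 0.011687 + 0.003977 + 0.012682 + 0.012682 + 0.008948 + 0.006574 + 0.006574 + 0.012682 + 0.008116 + 0.006574 = 0.094473.
To 4 decimal places, D = 0.0945.

0.0945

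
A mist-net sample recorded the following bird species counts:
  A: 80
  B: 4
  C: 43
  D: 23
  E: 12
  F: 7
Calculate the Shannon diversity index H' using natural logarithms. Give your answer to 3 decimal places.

Total N = 80+4+43+23+12+7 = 169, so the proportions are 0.47337, 0.02367, 0.25444, 0.13609, 0.07101, 0.04142 (working shown to 5 dp, full precision carried).
Each pᵢ ln pᵢ term: 0.47337×(-0.74787)=-0.35402, 0.02367×(-3.74360)=-0.08861, 0.25444×(-1.36870)=-0.34825, 0.13609×(-1.99440)=-0.27143, 0.07101×(-2.64499)=-0.18781, 0.04142×(-3.18399)=-0.13188.
Sum = -1.38200, so H' = 1.382.

1.382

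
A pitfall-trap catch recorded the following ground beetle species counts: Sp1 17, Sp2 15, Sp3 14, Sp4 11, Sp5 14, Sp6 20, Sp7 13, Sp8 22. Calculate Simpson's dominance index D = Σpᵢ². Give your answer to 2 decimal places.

Total N = 17+15+14+11+14+20+13+22 = 126, so the proportions are 0.1349, 0.119, 0.1111, 0.0873, 0.1111, 0.1587, 0.1032, 0.1746 (working shown to 4 dp, full precision carried).
D = 0.1349² + 0.119² + 0.1111² + 0.0873² + 0.1111² + 0.1587² + 0.1032² + 0.1746² = 0.0182 + 0.0142 + 0.0123 + 0.0076 + 0.0123 + 0.0252 + 0.0106 + 0.0305 = 0.1310.
To 2 decimal places, D = 0.13.

0.13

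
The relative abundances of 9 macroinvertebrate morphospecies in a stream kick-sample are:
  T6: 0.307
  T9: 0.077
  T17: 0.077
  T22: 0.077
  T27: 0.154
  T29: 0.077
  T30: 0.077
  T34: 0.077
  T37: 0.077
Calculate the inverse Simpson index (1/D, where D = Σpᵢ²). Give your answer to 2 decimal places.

D = 0.307² + 0.077² + 0.077² + 0.077² + 0.154² + 0.077² + 0.077² + 0.077² + 0.077² = 0.094249 + 0.005929 + 0.005929 + 0.005929 + 0.023716 + 0.005929 + 0.005929 + 0.005929 + 0.005929 = 0.159468 (working shown to 6 dp, full precision carried).
So 1/D = 6.2709, i.e. 6.27 to 2 decimal places.

6.27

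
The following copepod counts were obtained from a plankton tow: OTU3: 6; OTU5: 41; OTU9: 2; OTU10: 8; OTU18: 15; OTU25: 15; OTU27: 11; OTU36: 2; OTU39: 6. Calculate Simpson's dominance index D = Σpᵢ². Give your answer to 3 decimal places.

Total N = 6+41+2+8+15+15+11+2+6 = 106, so the proportions are 0.0566, 0.38679, 0.01887, 0.07547, 0.14151, 0.14151, 0.10377, 0.01887, 0.0566 (working shown to 5 dp, full precision carried).
D = 0.0566² + 0.38679² + 0.01887² + 0.07547² + 0.14151² + 0.14151² + 0.10377² + 0.01887² + 0.0566² = 0.00320 + 0.14961 + 0.00036 + 0.00570 + 0.02002 + 0.02002 + 0.01077 + 0.00036 + 0.00320 = 0.21324.
To 3 decimal places, D = 0.213.

0.213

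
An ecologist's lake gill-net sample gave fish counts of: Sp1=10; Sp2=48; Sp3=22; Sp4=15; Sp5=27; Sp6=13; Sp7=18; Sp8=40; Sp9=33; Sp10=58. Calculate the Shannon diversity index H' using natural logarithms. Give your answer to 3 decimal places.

2.162

Total N = 10+48+22+15+27+13+18+40+33+58 = 284, so the proportions are 0.03521, 0.16901, 0.07746, 0.05282, 0.09507, 0.04577, 0.06338, 0.14085, 0.1162, 0.20423 (working shown to 5 dp, full precision carried).
Each pᵢ ln pᵢ term: 0.03521×(-3.34639)=-0.11783, 0.16901×(-1.77777)=-0.30047, 0.07746×(-2.55793)=-0.19815, 0.05282×(-2.94092)=-0.15533, 0.09507×(-2.35314)=-0.22371, 0.04577×(-3.08402)=-0.14117, 0.06338×(-2.75860)=-0.17484, 0.14085×(-1.96009)=-0.27607, 0.1162×(-2.15247)=-0.25011, 0.20423×(-1.58853)=-0.32442.
Sum = -2.16210, so H' = 2.162.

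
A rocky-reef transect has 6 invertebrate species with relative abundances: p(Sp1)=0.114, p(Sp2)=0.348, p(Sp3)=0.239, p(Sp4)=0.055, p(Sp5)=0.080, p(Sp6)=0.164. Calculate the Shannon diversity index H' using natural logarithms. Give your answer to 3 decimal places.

Each pᵢ ln pᵢ term (working shown to 5 dp, full precision carried): 0.114×(-2.17156)=-0.24756, 0.348×(-1.05555)=-0.36733, 0.239×(-1.43129)=-0.34208, 0.055×(-2.90042)=-0.15952, 0.08×(-2.52573)=-0.20206, 0.164×(-1.80789)=-0.29649.
Sum = -1.61504, so H' = 1.615.

1.615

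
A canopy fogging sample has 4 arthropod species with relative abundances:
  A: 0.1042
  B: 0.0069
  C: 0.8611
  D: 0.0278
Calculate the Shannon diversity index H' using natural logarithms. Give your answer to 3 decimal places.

0.498

Each pᵢ ln pᵢ term (working shown to 5 dp, full precision carried): 0.1042×(-2.26144)=-0.23564, 0.0069×(-4.97623)=-0.03434, 0.8611×(-0.14954)=-0.12877, 0.0278×(-3.58272)=-0.09960.
Sum = -0.49835, so H' = 0.498.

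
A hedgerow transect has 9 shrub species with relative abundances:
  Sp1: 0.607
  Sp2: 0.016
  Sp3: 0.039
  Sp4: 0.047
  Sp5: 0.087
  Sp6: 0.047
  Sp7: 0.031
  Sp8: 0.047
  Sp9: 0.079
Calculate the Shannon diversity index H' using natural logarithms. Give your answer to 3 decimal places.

1.447

Each pᵢ ln pᵢ term (working shown to 6 dp, full precision carried): 0.607×(-0.499226)=-0.303030, 0.016×(-4.135167)=-0.066163, 0.039×(-3.244194)=-0.126524, 0.047×(-3.057608)=-0.143708, 0.087×(-2.441847)=-0.212441, 0.047×(-3.057608)=-0.143708, 0.031×(-3.473768)=-0.107687, 0.047×(-3.057608)=-0.143708, 0.079×(-2.538307)=-0.200526.
Sum = -1.447493, so H' = 1.447.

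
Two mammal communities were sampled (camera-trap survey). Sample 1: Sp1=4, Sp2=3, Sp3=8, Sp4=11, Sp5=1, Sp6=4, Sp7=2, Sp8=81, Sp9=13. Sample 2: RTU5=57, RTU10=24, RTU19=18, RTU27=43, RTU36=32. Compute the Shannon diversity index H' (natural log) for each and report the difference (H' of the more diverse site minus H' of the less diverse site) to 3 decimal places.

0.214

Sample 1: N=127, proportions 0.0315, 0.02362, 0.06299, 0.08661, 0.00787, 0.0315, 0.01575, 0.6378, 0.10236, giving H' = 1.31600 (working shown to 5 dp, full precision carried).
Sample 2: N=174, proportions 0.32759, 0.13793, 0.10345, 0.24713, 0.18391, giving H' = 1.53038.
Difference = |1.31600 − 1.53038| = 0.21438, i.e. 0.214 to 3 decimal places.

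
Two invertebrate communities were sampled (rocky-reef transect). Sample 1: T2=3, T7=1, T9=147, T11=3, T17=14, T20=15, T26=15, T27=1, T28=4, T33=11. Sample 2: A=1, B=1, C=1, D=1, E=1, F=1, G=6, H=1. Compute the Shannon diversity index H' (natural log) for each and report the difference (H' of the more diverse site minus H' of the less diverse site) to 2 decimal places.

0.53

Sample 1: N=214, proportions 0.014, 0.0047, 0.6869, 0.014, 0.0654, 0.0701, 0.0701, 0.0047, 0.0187, 0.0514, giving H' = 1.2057 (working shown to 4 dp, full precision carried).
Sample 2: N=13, proportions 0.0769, 0.0769, 0.0769, 0.0769, 0.0769, 0.0769, 0.4615, 0.0769, giving H' = 1.7380.
Difference = |1.2057 − 1.7380| = 0.5323, i.e. 0.53 to 2 decimal places.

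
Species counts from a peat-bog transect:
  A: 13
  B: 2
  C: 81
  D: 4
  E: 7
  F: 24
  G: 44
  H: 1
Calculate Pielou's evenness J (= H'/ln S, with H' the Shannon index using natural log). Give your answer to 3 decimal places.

0.703

Total N = 13+2+81+4+7+24+44+1 = 176, so the proportions are 0.07386, 0.01136, 0.46023, 0.02273, 0.03977, 0.13636, 0.25, 0.00568 (working shown to 5 dp, full precision carried).
H' = −Σ pᵢ ln pᵢ = −((-0.19245) + (-0.05088) + (-0.35715) + (-0.08600) + (-0.12825) + (-0.27170) + (-0.34657) + (-0.02938)) = 1.46239.
With S = 8 species, ln S = 2.07944, so J = 1.46239/2.07944 = 0.70326, i.e. 0.703 to 3 decimal places.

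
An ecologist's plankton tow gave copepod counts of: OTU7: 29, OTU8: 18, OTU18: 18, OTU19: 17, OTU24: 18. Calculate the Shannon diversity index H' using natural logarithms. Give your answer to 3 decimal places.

Total N = 29+18+18+17+18 = 100, so the proportions are 0.29, 0.18, 0.18, 0.17, 0.18 (working shown to 5 dp, full precision carried).
Each pᵢ ln pᵢ term: 0.29×(-1.23787)=-0.35898, 0.18×(-1.71480)=-0.30866, 0.18×(-1.71480)=-0.30866, 0.17×(-1.77196)=-0.30123, 0.18×(-1.71480)=-0.30866.
Sum = -1.58621, so H' = 1.586.

1.586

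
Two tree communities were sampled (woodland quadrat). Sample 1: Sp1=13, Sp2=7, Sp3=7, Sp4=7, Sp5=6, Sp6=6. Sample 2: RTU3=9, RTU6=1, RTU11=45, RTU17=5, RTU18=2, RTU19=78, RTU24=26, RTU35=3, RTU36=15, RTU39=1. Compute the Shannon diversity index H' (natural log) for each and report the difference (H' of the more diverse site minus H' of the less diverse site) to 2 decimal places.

0.14

Sample 1: N=46, proportions 0.2826, 0.1522, 0.1522, 0.1522, 0.1304, 0.1304, giving H' = 1.7480 (working shown to 4 dp, full precision carried).
Sample 2: N=185, proportions 0.0486, 0.0054, 0.2432, 0.027, 0.0108, 0.4216, 0.1405, 0.0162, 0.0811, 0.0054, giving H' = 1.6044.
Difference = |1.7480 − 1.6044| = 0.1436, i.e. 0.14 to 2 decimal places.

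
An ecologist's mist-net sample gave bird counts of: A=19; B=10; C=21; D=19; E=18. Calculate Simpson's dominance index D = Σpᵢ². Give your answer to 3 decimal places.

0.210

Total N = 19+10+21+19+18 = 87, so the proportions are 0.21839, 0.11494, 0.24138, 0.21839, 0.2069 (working shown to 5 dp, full precision carried).
D = 0.21839² + 0.11494² + 0.24138² + 0.21839² + 0.2069² = 0.04769 + 0.01321 + 0.05826 + 0.04769 + 0.04281 = 0.20967.
To 3 decimal places, D = 0.210.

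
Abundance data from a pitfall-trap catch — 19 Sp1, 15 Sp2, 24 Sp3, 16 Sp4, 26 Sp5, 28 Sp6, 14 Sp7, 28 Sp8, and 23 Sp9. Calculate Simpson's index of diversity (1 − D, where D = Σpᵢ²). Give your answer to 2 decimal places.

0.88

Total N = 19+15+24+16+26+28+14+28+23 = 193, so the proportions are 0.0984, 0.0777, 0.1244, 0.0829, 0.1347, 0.1451, 0.0725, 0.1451, 0.1192 (working shown to 4 dp, full precision carried).
D = 0.0984² + 0.0777² + 0.1244² + 0.0829² + 0.1347² + 0.1451² + 0.0725² + 0.1451² + 0.1192² = 0.0097 + 0.0060 + 0.0155 + 0.0069 + 0.0181 + 0.0210 + 0.0053 + 0.0210 + 0.0142 = 0.1178.
So 1 − D = 0.8822, i.e. 0.88 to 2 decimal places.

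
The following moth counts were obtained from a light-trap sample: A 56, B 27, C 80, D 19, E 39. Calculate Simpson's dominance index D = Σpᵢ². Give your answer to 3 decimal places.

0.249

Total N = 56+27+80+19+39 = 221, so the proportions are 0.25339, 0.12217, 0.36199, 0.08597, 0.17647 (working shown to 5 dp, full precision carried).
D = 0.25339² + 0.12217² + 0.36199² + 0.08597² + 0.17647² = 0.06421 + 0.01493 + 0.13104 + 0.00739 + 0.03114 = 0.24870.
To 3 decimal places, D = 0.249.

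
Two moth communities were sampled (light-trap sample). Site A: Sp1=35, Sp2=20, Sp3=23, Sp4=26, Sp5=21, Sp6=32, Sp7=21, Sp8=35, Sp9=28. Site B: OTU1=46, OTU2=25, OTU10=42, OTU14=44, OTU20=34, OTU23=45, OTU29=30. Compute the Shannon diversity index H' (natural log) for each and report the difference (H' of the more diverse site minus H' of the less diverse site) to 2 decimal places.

Site A: N=241, proportions 0.145228, 0.082988, 0.095436, 0.107884, 0.087137, 0.13278, 0.087137, 0.145228, 0.116183, giving H' = 2.174875 (working shown to 6 dp, full precision carried).
Site B: N=266, proportions 0.172932, 0.093985, 0.157895, 0.165414, 0.12782, 0.169173, 0.112782, giving H' = 1.924444.
Difference = |2.174875 − 1.924444| = 0.250431, i.e. 0.25 to 2 decimal places.

0.25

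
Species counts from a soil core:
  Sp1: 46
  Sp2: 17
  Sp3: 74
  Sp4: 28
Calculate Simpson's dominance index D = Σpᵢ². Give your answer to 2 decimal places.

Total N = 46+17+74+28 = 165, so the proportions are 0.2788, 0.103, 0.4485, 0.1697 (working shown to 4 dp, full precision carried).
D = 0.2788² + 0.103² + 0.4485² + 0.1697² = 0.0777 + 0.0106 + 0.2011 + 0.0288 = 0.3183.
To 2 decimal places, D = 0.32.

0.32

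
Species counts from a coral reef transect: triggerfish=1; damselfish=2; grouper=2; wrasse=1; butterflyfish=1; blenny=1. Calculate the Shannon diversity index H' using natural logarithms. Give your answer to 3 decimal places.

Total N = 1+2+2+1+1+1 = 8, so the proportions are 0.125, 0.25, 0.25, 0.125, 0.125, 0.125 (working shown to 5 dp, full precision carried).
Each pᵢ ln pᵢ term: 0.125×(-2.07944)=-0.25993, 0.25×(-1.38629)=-0.34657, 0.25×(-1.38629)=-0.34657, 0.125×(-2.07944)=-0.25993, 0.125×(-2.07944)=-0.25993, 0.125×(-2.07944)=-0.25993.
Sum = -1.73287, so H' = 1.733.

1.733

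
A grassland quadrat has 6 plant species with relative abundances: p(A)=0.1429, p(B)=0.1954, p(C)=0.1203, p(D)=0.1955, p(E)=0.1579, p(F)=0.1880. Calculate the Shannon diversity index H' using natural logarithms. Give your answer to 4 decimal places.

Each pᵢ ln pᵢ term (working shown to 6 dp, full precision carried): 0.1429×(-1.945610)=-0.278028, 0.1954×(-1.632707)=-0.319031, 0.1203×(-2.117767)=-0.254767, 0.1955×(-1.632195)=-0.319094, 0.1579×(-1.845793)=-0.291451, 0.188×(-1.671313)=-0.314207.
Sum = -1.776578, so H' = 1.7766.

1.7766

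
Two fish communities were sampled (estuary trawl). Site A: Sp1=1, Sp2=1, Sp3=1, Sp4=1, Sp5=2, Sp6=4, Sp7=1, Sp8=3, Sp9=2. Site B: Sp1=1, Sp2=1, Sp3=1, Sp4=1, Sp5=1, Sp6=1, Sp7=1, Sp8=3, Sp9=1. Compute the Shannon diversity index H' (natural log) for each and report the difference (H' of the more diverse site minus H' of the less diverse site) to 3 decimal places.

Site A: N=16, proportions 0.0625, 0.0625, 0.0625, 0.0625, 0.125, 0.25, 0.0625, 0.1875, 0.125, giving H' = 2.046739 (working shown to 6 dp, full precision carried).
Site B: N=11, proportions 0.090909, 0.090909, 0.090909, 0.090909, 0.090909, 0.090909, 0.090909, 0.272727, 0.090909, giving H' = 2.098274.
Difference = |2.046739 − 2.098274| = 0.051535, i.e. 0.052 to 3 decimal places.

0.052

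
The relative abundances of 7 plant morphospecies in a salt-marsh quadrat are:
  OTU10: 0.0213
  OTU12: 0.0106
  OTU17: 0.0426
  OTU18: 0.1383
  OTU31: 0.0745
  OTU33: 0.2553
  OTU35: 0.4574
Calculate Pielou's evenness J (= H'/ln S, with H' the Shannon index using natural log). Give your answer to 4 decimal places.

H' = −Σ pᵢ ln pᵢ = −((-0.081985) + (-0.048197) + (-0.134441) + (-0.273603) + (-0.193473) + (-0.348565) + (-0.357777)) = 1.438042 (working shown to 6 dp, full precision carried).
With S = 7 species, ln S = 1.945910, so J = 1.438042/1.945910 = 0.739007, i.e. 0.7390 to 4 decimal places.

0.7390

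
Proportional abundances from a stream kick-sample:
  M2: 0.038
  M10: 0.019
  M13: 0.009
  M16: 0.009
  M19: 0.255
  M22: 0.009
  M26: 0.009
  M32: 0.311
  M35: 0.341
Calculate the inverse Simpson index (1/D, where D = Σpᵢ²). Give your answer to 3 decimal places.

D = 0.038² + 0.019² + 0.009² + 0.009² + 0.255² + 0.009² + 0.009² + 0.311² + 0.341² = 0.0014440 + 0.0003610 + 0.0000810 + 0.0000810 + 0.0650250 + 0.0000810 + 0.0000810 + 0.0967210 + 0.1162810 = 0.2801560 (working shown to 7 dp, full precision carried).
So 1/D = 3.56944, i.e. 3.569 to 3 decimal places.

3.569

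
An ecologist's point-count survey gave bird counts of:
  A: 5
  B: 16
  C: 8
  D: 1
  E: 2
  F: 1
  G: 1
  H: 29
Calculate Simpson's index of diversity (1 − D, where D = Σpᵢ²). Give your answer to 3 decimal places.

0.699

Total N = 5+16+8+1+2+1+1+29 = 63, so the proportions are 0.07937, 0.25397, 0.12698, 0.01587, 0.03175, 0.01587, 0.01587, 0.46032 (working shown to 5 dp, full precision carried).
D = 0.07937² + 0.25397² + 0.12698² + 0.01587² + 0.03175² + 0.01587² + 0.01587² + 0.46032² = 0.00630 + 0.06450 + 0.01612 + 0.00025 + 0.00101 + 0.00025 + 0.00025 + 0.21189 = 0.30058.
So 1 − D = 0.69942, i.e. 0.699 to 3 decimal places.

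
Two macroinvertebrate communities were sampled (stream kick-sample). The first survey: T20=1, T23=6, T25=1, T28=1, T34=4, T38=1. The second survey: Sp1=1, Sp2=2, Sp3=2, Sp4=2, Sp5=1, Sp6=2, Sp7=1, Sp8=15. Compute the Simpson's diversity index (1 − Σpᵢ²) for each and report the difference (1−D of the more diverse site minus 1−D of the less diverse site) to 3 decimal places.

0.075

The first survey: N=14, proportions 0.07142857, 0.42857143, 0.07142857, 0.07142857, 0.28571429, 0.07142857, giving 1−D = 0.71428571 (working shown to 8 dp, full precision carried).
The second survey: N=26, proportions 0.03846154, 0.07692308, 0.07692308, 0.07692308, 0.03846154, 0.07692308, 0.03846154, 0.57692308, giving 1−D = 0.63905325.
Difference = |0.71428571 − 0.63905325| = 0.07523246, i.e. 0.075 to 3 decimal places.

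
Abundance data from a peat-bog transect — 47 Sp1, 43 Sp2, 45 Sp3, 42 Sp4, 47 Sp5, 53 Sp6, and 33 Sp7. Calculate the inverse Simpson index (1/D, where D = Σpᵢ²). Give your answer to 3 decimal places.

Total N = 47+43+45+42+47+53+33 = 310, so the proportions are 0.1516129, 0.1387097, 0.1451613, 0.1354839, 0.1516129, 0.1709677, 0.1064516 (working shown to 7 dp, full precision carried).
D = 0.1516129² + 0.1387097² + 0.1451613² + 0.1354839² + 0.1516129² + 0.1709677² + 0.1064516² = 0.0229865 + 0.0192404 + 0.0210718 + 0.0183559 + 0.0229865 + 0.0292300 + 0.0113319 = 0.1452029.
So 1/D = 6.88691, i.e. 6.887 to 3 decimal places.

6.887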